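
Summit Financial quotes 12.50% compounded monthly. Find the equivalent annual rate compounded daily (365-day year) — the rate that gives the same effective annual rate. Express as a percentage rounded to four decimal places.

12.4375%

EAR = (1 + 0.1250/12)^12 − 1 = 0.132416.
Solve (1 + r/365)^365 = 1.132416: r/365 = 1.132416^(1/365) − 1 = 0.000341, so r = 0.124375 = 12.4375%.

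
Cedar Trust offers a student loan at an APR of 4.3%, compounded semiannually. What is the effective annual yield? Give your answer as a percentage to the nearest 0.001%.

EAR = (1 + 0.043/2)^2 − 1.
= (1 + 0.021500)^2 − 1 = 1.043462 − 1 = 4.346%.

4.346%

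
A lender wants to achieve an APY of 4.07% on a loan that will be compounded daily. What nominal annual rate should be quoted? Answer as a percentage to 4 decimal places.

(1 + r/365)^365 − 1 = 0.0407, so 1 + r/365 = 1.0407^(1/365).
r/365 = 0.000109, so r = 0.039896 = 3.9896%.

3.9896%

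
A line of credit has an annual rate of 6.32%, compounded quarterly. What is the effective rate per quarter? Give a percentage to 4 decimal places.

1.5800%

With a nominal annual rate compounded quarterly, the periodic rate is the nominal rate divided by 4.
i = 0.0632 / 4 = 0.0158000 = 1.5800%.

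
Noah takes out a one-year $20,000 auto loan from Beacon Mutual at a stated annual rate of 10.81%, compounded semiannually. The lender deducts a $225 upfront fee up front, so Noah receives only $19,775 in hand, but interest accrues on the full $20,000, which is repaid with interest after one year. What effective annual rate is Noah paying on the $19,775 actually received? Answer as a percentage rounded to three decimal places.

12.366%

Amount owed after one year: 20,000 × (1 + 0.1081/2)^2 = 20,000 × 1.111021 = $22,220.43.
Effective rate on net proceeds: 22,220.43 / 19,775 − 1 = 0.123663 = 12.366%.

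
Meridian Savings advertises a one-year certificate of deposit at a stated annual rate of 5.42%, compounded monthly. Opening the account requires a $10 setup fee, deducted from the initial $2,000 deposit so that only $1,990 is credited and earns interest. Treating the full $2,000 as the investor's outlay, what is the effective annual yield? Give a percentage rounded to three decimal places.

Value after one year: 1,990 × (1 + 0.0542/12)^12 = 1,990 × 1.055567 = $2,100.58.
Effective yield on the $2,000 outlay: 2,100.58 / 2,000 − 1 = 0.050289 = 5.029%.

5.029%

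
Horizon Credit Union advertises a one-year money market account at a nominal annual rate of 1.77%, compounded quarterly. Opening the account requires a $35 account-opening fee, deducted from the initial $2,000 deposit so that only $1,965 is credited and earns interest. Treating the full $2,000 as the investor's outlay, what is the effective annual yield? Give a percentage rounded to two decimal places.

0.00%

Value after one year: 1,965 × (1 + 0.0177/4)^4 = 1,965 × 1.017818 = $2,000.01.
Effective yield on the $2,000 outlay: 2,000.01 / 2,000 − 1 = 0.000006 = 0.00%.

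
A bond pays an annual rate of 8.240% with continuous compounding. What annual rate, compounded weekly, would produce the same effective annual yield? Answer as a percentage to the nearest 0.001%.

EAR under continuous compounding: e^0.08240 − 1 = 0.085890.
Solve (1 + r/52)^52 = 1.085890: r/52 = 1.085890^(1/52) − 1 = 0.001586, so r = 0.082465 = 8.247%.

8.247%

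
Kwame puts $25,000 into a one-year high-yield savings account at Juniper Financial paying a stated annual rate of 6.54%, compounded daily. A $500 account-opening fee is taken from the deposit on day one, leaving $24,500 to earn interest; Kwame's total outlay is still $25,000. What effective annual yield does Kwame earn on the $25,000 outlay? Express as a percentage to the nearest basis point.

Value after one year: 24,500 × (1 + 0.0654/365)^365 = 24,500 × 1.067580 = $26,155.70.
Effective yield on the $25,000 outlay: 26,155.70 / 25,000 − 1 = 0.046228 = 4.62%.

4.62%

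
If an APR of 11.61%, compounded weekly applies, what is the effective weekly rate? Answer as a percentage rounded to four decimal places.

0.2233%

With a nominal annual rate compounded weekly, the periodic rate is the nominal rate divided by 52.
i = 0.1161 / 52 = 0.0022327 = 0.2233%.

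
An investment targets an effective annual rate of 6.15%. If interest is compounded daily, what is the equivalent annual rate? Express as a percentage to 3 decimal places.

5.969%

(1 + r/365)^365 − 1 = 0.0615, so 1 + r/365 = 1.0615^(1/365).
r/365 = 0.000164, so r = 0.059688 = 5.969%.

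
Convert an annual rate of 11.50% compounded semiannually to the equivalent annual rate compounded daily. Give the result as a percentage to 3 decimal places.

EAR = (1 + 0.1150/2)^2 − 1 = 0.118306.
Solve (1 + r/365)^365 = 1.118306: r/365 = 1.118306^(1/365) − 1 = 0.000306, so r = 0.111832 = 11.183%.

11.183%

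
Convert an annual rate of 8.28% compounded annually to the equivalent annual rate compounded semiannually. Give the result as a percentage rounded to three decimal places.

8.115%

Compounded annually, EAR = nominal = 0.082800.
Solve (1 + r/2)^2 = 1.082800: r/2 = 1.082800^(1/2) − 1 = 0.040577, so r = 0.081154 = 8.115%.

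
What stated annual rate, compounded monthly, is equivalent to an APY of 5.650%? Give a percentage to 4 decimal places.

5.5088%

(1 + r/12)^12 − 1 = 0.05650, so 1 + r/12 = 1.05650^(1/12).
r/12 = 0.004591, so r = 0.055088 = 5.5088%.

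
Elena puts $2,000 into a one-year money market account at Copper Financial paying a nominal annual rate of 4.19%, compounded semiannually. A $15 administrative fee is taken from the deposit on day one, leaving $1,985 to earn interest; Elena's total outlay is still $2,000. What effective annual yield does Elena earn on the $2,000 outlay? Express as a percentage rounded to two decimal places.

Value after one year: 1,985 × (1 + 0.0419/2)^2 = 1,985 × 1.042339 = $2,069.04.
Effective yield on the $2,000 outlay: 2,069.04 / 2,000 − 1 = 0.034521 = 3.45%.

3.45%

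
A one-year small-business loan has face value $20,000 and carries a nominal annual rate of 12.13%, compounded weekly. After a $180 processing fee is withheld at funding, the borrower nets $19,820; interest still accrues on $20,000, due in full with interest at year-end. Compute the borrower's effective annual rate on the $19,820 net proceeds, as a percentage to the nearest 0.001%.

Amount owed after one year: 20,000 × (1 + 0.1213/52)^52 = 20,000 × 1.128804 = $22,576.08.
Effective rate on net proceeds: 22,576.08 / 19,820 − 1 = 0.139056 = 13.906%.

13.906%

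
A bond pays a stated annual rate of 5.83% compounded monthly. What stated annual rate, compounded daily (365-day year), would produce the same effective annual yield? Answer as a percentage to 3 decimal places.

5.816%

EAR = (1 + 0.0583/12)^12 − 1 = 0.059883.
Solve (1 + r/365)^365 = 1.059883: r/365 = 1.059883^(1/365) − 1 = 0.000159, so r = 0.058163 = 5.816%.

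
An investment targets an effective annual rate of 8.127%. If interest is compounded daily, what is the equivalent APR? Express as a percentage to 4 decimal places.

(1 + r/365)^365 − 1 = 0.08127, so 1 + r/365 = 1.08127^(1/365).
r/365 = 0.000214, so r = 0.078145 = 7.8145%.

7.8145%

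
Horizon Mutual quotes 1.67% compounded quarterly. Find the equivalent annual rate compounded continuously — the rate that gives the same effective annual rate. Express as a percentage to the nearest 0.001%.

1.667%

EAR = (1 + 0.0167/4)^4 − 1 = 0.016805.
Equivalent continuous rate: r = ln(1 + 0.016805) = 0.016665 = 1.667%.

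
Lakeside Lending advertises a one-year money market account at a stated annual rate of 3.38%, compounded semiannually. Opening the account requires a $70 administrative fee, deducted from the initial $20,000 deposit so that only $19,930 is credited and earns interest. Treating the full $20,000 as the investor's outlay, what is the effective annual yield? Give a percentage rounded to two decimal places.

3.05%

Value after one year: 19,930 × (1 + 0.0338/2)^2 = 19,930 × 1.034086 = $20,609.33.
Effective yield on the $20,000 outlay: 20,609.33 / 20,000 − 1 = 0.030466 = 3.05%.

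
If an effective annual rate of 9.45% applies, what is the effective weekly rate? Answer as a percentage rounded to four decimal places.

0.1738%

The per-week rate i satisfies (1 + i)^52 = 1 + 0.0945.
i = 1.0945^(1/52) − 1 = 0.0017380 = 0.1738%.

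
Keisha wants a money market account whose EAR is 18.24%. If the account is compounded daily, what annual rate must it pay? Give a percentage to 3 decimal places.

16.758%

(1 + r/365)^365 − 1 = 0.1824, so 1 + r/365 = 1.1824^(1/365).
r/365 = 0.000459, so r = 0.167585 = 16.758%.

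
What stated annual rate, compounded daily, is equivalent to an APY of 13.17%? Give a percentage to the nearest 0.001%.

(1 + r/365)^365 − 1 = 0.1317, so 1 + r/365 = 1.1317^(1/365).
r/365 = 0.000339, so r = 0.123742 = 12.374%.

12.374%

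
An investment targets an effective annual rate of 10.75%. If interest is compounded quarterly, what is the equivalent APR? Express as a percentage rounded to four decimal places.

10.3420%

(1 + r/4)^4 − 1 = 0.1075, so 1 + r/4 = 1.1075^(1/4).
r/4 = 0.025855, so r = 0.103420 = 10.3420%.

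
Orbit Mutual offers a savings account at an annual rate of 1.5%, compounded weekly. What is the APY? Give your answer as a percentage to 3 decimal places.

EAR = (1 + 0.015/52)^52 − 1.
= (1 + 0.000288)^52 − 1 = 1.015111 − 1 = 1.511%.

1.511%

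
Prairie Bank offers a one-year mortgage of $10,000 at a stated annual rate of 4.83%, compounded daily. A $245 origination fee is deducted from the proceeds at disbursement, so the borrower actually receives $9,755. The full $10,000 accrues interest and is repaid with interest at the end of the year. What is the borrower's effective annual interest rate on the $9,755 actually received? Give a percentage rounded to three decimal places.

Amount owed after one year: 10,000 × (1 + 0.0483/365)^365 = 10,000 × 1.049482 = $10,494.82.
Effective rate on net proceeds: 10,494.82 / 9,755 − 1 = 0.075840 = 7.584%.

7.584%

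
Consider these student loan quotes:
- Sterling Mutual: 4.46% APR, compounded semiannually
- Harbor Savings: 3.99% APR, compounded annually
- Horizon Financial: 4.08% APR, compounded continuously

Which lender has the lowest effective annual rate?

Harbor Savings

Sterling Mutual: (1 + 0.0446/2)^2 − 1 = 4.510%
Harbor Savings: compounded annually, EAR = 3.990%
Horizon Financial: e^0.0408 − 1 = 4.164%
The lowest effective annual rate is Harbor Savings at 3.990%.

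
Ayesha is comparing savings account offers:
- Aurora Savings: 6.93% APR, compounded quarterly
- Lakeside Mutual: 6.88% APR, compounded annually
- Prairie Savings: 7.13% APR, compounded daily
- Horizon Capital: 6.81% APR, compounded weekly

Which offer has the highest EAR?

Aurora Savings: (1 + 0.0693/4)^4 − 1 = 7.112%
Lakeside Mutual: compounded annually, EAR = 6.880%
Prairie Savings: (1 + 0.0713/365)^365 − 1 = 7.390%
Horizon Capital: (1 + 0.0681/52)^52 − 1 = 7.042%
The highest effective annual rate is Prairie Savings at 7.390%.

Prairie Savings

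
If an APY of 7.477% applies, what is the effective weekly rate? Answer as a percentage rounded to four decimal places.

0.1388%

The per-week rate i satisfies (1 + i)^52 = 1 + 0.07477.
i = 1.07477^(1/52) − 1 = 0.0013876 = 0.1388%.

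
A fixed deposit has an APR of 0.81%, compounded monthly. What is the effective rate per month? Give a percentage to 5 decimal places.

0.06750%

With a nominal annual rate compounded monthly, the periodic rate is the nominal rate divided by 12.
i = 0.0081 / 12 = 0.0006750 = 0.06750%.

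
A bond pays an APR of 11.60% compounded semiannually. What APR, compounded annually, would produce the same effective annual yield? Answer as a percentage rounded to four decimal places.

EAR = (1 + 0.1160/2)^2 − 1 = 0.119364.
Compounded annually, the equivalent nominal rate is the EAR itself: 11.9364%.

11.9364%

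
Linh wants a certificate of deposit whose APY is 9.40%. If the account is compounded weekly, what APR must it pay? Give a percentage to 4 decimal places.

8.9918%

(1 + r/52)^52 − 1 = 0.0940, so 1 + r/52 = 1.0940^(1/52).
r/52 = 0.001729, so r = 0.089918 = 8.9918%.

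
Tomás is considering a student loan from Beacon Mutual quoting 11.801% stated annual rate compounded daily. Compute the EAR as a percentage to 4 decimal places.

EAR = (1 + 0.11801/365)^365 − 1.
= (1 + 0.000323)^365 − 1 = 1.125234 − 1 = 12.5234%.

12.5234%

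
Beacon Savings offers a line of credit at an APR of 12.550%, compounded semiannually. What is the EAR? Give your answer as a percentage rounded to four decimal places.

12.9438%

EAR = (1 + 0.12550/2)^2 − 1.
= 1.129438 − 1 = 12.9438%.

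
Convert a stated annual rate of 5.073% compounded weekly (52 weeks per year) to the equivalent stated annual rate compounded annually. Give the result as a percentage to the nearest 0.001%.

EAR = (1 + 0.05073/52)^52 − 1 = 0.052013.
Compounded annually, the equivalent nominal rate is the EAR itself: 5.201%.

5.201%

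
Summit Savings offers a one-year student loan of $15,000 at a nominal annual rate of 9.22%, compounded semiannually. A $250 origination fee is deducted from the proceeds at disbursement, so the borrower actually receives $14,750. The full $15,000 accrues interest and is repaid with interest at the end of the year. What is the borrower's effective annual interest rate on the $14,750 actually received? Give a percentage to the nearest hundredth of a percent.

Amount owed after one year: 15,000 × (1 + 0.0922/2)^2 = 15,000 × 1.094325 = $16,414.88.
Effective rate on net proceeds: 16,414.88 / 14,750 − 1 = 0.112873 = 11.29%.

11.29%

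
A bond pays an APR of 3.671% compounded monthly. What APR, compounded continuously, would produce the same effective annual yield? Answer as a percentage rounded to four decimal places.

EAR = (1 + 0.03671/12)^12 − 1 = 0.037334.
Equivalent continuous rate: r = ln(1 + 0.037334) = 0.036654 = 3.6654%.

3.6654%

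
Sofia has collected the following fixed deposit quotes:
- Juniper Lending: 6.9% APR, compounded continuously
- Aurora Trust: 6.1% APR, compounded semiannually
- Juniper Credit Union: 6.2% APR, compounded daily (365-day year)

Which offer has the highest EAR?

Juniper Lending

Juniper Lending: e^0.069 − 1 = 7.144%
Aurora Trust: (1 + 0.061/2)^2 − 1 = 6.193%
Juniper Credit Union: (1 + 0.062/365)^365 − 1 = 6.396%
The highest effective annual rate is Juniper Lending at 7.144%.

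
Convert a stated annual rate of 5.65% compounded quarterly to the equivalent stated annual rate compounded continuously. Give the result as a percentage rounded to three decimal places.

EAR = (1 + 0.0565/4)^4 − 1 = 0.057708.
Equivalent continuous rate: r = ln(1 + 0.057708) = 0.056105 = 5.610%.

5.610%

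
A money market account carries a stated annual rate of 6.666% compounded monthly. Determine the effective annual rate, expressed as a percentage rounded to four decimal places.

6.8735%

EAR = (1 + 0.06666/12)^12 − 1.
= 1.068735 − 1 = 6.8735%.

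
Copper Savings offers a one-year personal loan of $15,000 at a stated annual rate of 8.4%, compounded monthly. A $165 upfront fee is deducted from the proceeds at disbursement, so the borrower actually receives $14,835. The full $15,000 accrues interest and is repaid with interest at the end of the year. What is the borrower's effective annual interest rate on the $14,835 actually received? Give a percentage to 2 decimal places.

Amount owed after one year: 15,000 × (1 + 0.084/12)^12 = 15,000 × 1.087311 = $16,309.66.
Effective rate on net proceeds: 16,309.66 / 14,835 − 1 = 0.099404 = 9.94%.

9.94%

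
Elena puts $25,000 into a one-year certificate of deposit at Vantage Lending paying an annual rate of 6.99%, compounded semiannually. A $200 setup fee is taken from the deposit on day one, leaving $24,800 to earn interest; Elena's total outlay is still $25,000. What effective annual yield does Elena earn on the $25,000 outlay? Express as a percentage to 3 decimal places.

Value after one year: 24,800 × (1 + 0.0699/2)^2 = 24,800 × 1.071122 = $26,563.81.
Effective yield on the $25,000 outlay: 26,563.81 / 25,000 − 1 = 0.062553 = 6.255%.

6.255%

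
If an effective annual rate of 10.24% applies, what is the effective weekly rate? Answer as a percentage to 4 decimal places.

0.1877%

The per-week rate i satisfies (1 + i)^52 = 1 + 0.1024.
i = 1.1024^(1/52) − 1 = 0.0018766 = 0.1877%.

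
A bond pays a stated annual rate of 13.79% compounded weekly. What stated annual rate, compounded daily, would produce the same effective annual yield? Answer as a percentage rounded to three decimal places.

13.774%

EAR = (1 + 0.1379/52)^52 − 1 = 0.147651.
Solve (1 + r/365)^365 = 1.147651: r/365 = 1.147651^(1/365) − 1 = 0.000377, so r = 0.137743 = 13.774%.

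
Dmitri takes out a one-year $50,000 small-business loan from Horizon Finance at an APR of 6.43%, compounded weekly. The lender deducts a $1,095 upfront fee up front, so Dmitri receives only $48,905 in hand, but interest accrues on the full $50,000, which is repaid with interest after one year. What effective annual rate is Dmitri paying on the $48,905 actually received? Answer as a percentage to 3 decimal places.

9.025%

Amount owed after one year: 50,000 × (1 + 0.0643/52)^52 = 50,000 × 1.066370 = $53,318.50.
Effective rate on net proceeds: 53,318.50 / 48,905 − 1 = 0.090246 = 9.025%.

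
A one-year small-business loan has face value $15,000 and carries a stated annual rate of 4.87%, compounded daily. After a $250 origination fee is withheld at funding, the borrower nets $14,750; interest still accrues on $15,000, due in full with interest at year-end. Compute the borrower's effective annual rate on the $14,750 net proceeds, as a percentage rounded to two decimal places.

6.77%

Amount owed after one year: 15,000 × (1 + 0.0487/365)^365 = 15,000 × 1.049902 = $15,748.53.
Effective rate on net proceeds: 15,748.53 / 14,750 − 1 = 0.067697 = 6.77%.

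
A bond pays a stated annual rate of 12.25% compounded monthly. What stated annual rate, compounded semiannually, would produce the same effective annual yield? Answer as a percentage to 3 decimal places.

EAR = (1 + 0.1225/12)^12 − 1 = 0.129617.
Solve (1 + r/2)^2 = 1.129617: r/2 = 1.129617^(1/2) − 1 = 0.062835, so r = 0.125669 = 12.567%.

12.567%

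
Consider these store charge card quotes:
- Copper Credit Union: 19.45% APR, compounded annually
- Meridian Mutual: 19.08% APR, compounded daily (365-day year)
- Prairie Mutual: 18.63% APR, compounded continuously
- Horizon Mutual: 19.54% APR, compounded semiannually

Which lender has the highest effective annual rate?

Copper Credit Union: compounded annually, EAR = 19.450%
Meridian Mutual: (1 + 0.1908/365)^365 − 1 = 21.016%
Prairie Mutual: e^0.1863 − 1 = 20.478%
Horizon Mutual: (1 + 0.1954/2)^2 − 1 = 20.495%
The highest effective annual rate is Meridian Mutual at 21.016%.

Meridian Mutual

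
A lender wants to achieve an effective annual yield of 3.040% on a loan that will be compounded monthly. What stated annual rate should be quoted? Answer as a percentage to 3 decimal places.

(1 + r/12)^12 − 1 = 0.03040, so 1 + r/12 = 1.03040^(1/12).
r/12 = 0.002499, so r = 0.029984 = 2.998%.

2.998%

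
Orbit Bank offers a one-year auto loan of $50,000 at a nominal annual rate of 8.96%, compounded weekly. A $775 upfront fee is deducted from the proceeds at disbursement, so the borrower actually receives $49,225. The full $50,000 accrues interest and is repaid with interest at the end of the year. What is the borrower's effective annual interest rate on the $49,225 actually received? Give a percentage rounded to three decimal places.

Amount owed after one year: 50,000 × (1 + 0.0896/52)^52 = 50,000 × 1.093652 = $54,682.62.
Effective rate on net proceeds: 54,682.62 / 49,225 − 1 = 0.110871 = 11.087%.

11.087%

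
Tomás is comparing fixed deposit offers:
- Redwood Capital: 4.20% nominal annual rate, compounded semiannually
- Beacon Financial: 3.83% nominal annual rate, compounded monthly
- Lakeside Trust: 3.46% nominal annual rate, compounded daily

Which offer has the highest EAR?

Redwood Capital: (1 + 0.0420/2)^2 − 1 = 4.244%
Beacon Financial: (1 + 0.0383/12)^12 − 1 = 3.898%
Lakeside Trust: (1 + 0.0346/365)^365 − 1 = 3.520%
The highest effective annual rate is Redwood Capital at 4.244%.

Redwood Capital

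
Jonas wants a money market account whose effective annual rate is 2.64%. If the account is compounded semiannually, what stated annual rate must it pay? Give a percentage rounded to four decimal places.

2.6228%

(1 + r/2)^2 − 1 = 0.0264, so 1 + r/2 = 1.0264^(1/2).
r/2 = 0.013114, so r = 0.026228 = 2.6228%.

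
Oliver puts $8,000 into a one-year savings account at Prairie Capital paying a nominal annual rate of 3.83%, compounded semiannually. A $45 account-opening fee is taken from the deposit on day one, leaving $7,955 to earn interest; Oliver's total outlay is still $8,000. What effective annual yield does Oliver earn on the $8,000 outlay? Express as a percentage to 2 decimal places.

3.28%

Value after one year: 7,955 × (1 + 0.0383/2)^2 = 7,955 × 1.038667 = $8,262.59.
Effective yield on the $8,000 outlay: 8,262.59 / 8,000 − 1 = 0.032824 = 3.28%.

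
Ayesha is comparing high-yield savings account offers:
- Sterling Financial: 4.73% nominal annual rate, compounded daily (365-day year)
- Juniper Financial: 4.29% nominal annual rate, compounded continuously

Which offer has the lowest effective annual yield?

Juniper Financial

Sterling Financial: (1 + 0.0473/365)^365 − 1 = 4.843%
Juniper Financial: e^0.0429 − 1 = 4.383%
The lowest effective annual rate is Juniper Financial at 4.383%.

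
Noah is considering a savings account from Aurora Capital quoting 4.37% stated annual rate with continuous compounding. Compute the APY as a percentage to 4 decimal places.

With continuous compounding, EAR = e^0.0437 − 1.
e^0.0437 = 1.044669, so EAR = 0.044669 = 4.4669%.

4.4669%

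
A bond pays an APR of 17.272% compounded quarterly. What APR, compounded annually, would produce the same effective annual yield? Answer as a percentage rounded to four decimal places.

18.4233%

EAR = (1 + 0.17272/4)^4 − 1 = 0.184233.
Compounded annually, the equivalent nominal rate is the EAR itself: 18.4233%.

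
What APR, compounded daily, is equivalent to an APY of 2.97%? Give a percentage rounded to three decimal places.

2.927%

(1 + r/365)^365 − 1 = 0.0297, so 1 + r/365 = 1.0297^(1/365).
r/365 = 0.000080, so r = 0.029269 = 2.927%.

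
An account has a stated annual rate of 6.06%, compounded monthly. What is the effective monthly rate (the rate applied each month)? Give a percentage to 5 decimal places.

0.50500%

With a nominal annual rate compounded monthly, the periodic rate is the nominal rate divided by 12.
i = 0.0606 / 12 = 0.0050500 = 0.50500%.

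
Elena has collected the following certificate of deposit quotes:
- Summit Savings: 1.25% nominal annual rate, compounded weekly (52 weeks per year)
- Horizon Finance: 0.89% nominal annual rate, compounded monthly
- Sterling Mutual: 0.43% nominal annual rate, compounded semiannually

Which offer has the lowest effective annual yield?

Sterling Mutual

Summit Savings: (1 + 0.0125/52)^52 − 1 = 1.258%
Horizon Finance: (1 + 0.0089/12)^12 − 1 = 0.894%
Sterling Mutual: (1 + 0.0043/2)^2 − 1 = 0.430%
The lowest effective annual rate is Sterling Mutual at 0.430%.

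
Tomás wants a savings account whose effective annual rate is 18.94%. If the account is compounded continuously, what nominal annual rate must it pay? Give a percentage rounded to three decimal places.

Continuous: nominal r satisfies e^r − 1 = 0.1894.
r = ln(1 + 0.1894) = ln(1.1894) = 0.173449 = 17.345%.

17.345%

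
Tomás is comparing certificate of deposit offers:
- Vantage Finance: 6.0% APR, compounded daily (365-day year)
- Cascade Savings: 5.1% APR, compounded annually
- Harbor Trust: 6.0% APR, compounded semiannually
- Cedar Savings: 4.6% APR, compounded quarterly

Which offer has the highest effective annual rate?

Vantage Finance

Vantage Finance: (1 + 0.060/365)^365 − 1 = 6.183%
Cascade Savings: compounded annually, EAR = 5.100%
Harbor Trust: (1 + 0.060/2)^2 − 1 = 6.090%
Cedar Savings: (1 + 0.046/4)^4 − 1 = 4.680%
The highest effective annual rate is Vantage Finance at 6.183%.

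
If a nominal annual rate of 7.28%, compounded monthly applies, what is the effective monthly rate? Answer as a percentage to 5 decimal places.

With a nominal annual rate compounded monthly, the periodic rate is the nominal rate divided by 12.
i = 0.0728 / 12 = 0.0060667 = 0.60667%.

0.60667%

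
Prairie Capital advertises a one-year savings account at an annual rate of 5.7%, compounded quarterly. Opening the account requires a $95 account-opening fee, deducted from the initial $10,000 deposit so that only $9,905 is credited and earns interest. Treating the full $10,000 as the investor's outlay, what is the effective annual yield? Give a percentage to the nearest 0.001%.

Value after one year: 9,905 × (1 + 0.057/4)^4 = 9,905 × 1.058230 = $10,481.77.
Effective yield on the $10,000 outlay: 10,481.77 / 10,000 − 1 = 0.048177 = 4.818%.

4.818%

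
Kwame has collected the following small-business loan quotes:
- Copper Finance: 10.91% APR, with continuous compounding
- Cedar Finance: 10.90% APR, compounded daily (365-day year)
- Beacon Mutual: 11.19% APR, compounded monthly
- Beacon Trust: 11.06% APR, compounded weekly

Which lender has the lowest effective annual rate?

Cedar Finance

Copper Finance: e^0.1091 − 1 = 11.527%
Cedar Finance: (1 + 0.1090/365)^365 − 1 = 11.514%
Beacon Mutual: (1 + 0.1119/12)^12 − 1 = 11.782%
Beacon Trust: (1 + 0.1106/52)^52 − 1 = 11.682%
The lowest effective annual rate is Cedar Finance at 11.514%.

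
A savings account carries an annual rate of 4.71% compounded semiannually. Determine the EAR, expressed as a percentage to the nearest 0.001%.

EAR = (1 + 0.0471/2)^2 − 1.
= (1 + 0.023550)^2 − 1 = 1.047655 − 1 = 4.765%.

4.765%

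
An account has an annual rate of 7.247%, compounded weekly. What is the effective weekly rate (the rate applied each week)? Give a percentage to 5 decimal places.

With a nominal annual rate compounded weekly, the periodic rate is the nominal rate divided by 52.
i = 0.07247 / 52 = 0.0013937 = 0.13937%.

0.13937%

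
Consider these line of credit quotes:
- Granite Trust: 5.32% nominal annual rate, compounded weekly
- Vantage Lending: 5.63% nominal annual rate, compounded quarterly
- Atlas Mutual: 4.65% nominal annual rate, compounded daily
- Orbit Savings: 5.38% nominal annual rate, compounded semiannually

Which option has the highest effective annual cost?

Vantage Lending

Granite Trust: (1 + 0.0532/52)^52 − 1 = 5.461%
Vantage Lending: (1 + 0.0563/4)^4 − 1 = 5.750%
Atlas Mutual: (1 + 0.0465/365)^365 − 1 = 4.759%
Orbit Savings: (1 + 0.0538/2)^2 − 1 = 5.452%
The highest effective annual rate is Vantage Lending at 5.750%.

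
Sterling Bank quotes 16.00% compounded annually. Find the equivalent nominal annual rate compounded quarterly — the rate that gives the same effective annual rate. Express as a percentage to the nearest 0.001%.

Compounded annually, EAR = nominal = 0.160000.
Solve (1 + r/4)^4 = 1.160000: r/4 = 1.160000^(1/4) − 1 = 0.037802, so r = 0.151208 = 15.121%.

15.121%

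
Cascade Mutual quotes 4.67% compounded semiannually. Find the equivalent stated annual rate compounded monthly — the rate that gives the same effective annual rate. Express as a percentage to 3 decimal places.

EAR = (1 + 0.0467/2)^2 − 1 = 0.047245.
Solve (1 + r/12)^12 = 1.047245: r/12 = 1.047245^(1/12) − 1 = 0.003854, so r = 0.046252 = 4.625%.

4.625%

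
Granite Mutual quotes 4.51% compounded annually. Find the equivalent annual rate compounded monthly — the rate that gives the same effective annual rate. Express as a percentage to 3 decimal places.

4.419%

Compounded annually, EAR = nominal = 0.045100.
Solve (1 + r/12)^12 = 1.045100: r/12 = 1.045100^(1/12) − 1 = 0.003683, so r = 0.044194 = 4.419%.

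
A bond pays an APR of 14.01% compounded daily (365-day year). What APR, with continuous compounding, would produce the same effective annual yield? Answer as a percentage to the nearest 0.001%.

14.007%

EAR = (1 + 0.1401/365)^365 − 1 = 0.150358.
Equivalent continuous rate: r = ln(1 + 0.150358) = 0.140073 = 14.007%.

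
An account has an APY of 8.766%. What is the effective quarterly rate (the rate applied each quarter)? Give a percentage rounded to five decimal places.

2.12294%

The per-quarter rate i satisfies (1 + i)^4 = 1 + 0.08766.
i = 1.08766^(1/4) − 1 = 0.0212294 = 2.12294%.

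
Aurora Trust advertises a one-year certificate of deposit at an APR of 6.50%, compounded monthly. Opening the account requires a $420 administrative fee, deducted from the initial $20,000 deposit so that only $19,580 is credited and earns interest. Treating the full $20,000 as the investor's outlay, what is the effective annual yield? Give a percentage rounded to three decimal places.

4.457%

Value after one year: 19,580 × (1 + 0.0650/12)^12 = 19,580 × 1.066972 = $20,891.31.
Effective yield on the $20,000 outlay: 20,891.31 / 20,000 − 1 = 0.044565 = 4.457%.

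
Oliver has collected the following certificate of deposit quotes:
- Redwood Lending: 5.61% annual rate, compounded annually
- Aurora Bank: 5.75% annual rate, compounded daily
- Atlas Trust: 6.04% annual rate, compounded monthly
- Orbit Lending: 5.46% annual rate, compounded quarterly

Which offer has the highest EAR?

Redwood Lending: compounded annually, EAR = 5.610%
Aurora Bank: (1 + 0.0575/365)^365 − 1 = 5.918%
Atlas Trust: (1 + 0.0604/12)^12 − 1 = 6.210%
Orbit Lending: (1 + 0.0546/4)^4 − 1 = 5.573%
The highest effective annual rate is Atlas Trust at 6.210%.

Atlas Trust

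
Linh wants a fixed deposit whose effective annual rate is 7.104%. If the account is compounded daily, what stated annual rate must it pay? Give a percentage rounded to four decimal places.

6.8637%

(1 + r/365)^365 − 1 = 0.07104, so 1 + r/365 = 1.07104^(1/365).
r/365 = 0.000188, so r = 0.068637 = 6.8637%.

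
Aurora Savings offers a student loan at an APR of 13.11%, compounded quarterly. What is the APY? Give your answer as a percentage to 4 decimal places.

EAR = (1 + 0.1311/4)^4 − 1.
= 1.137687 − 1 = 13.7687%.

13.7687%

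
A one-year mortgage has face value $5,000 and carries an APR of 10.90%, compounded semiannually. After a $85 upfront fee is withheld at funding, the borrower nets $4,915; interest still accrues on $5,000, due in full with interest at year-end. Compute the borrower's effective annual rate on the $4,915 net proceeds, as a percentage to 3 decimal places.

Amount owed after one year: 5,000 × (1 + 0.1090/2)^2 = 5,000 × 1.111970 = $5,559.85.
Effective rate on net proceeds: 5,559.85 / 4,915 − 1 = 0.131201 = 13.120%.

13.120%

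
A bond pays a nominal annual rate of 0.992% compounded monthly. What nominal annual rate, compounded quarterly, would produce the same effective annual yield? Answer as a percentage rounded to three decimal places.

EAR = (1 + 0.00992/12)^12 − 1 = 0.009965.
Solve (1 + r/4)^4 = 1.009965: r/4 = 1.009965^(1/4) − 1 = 0.002482, so r = 0.009928 = 0.993%.

0.993%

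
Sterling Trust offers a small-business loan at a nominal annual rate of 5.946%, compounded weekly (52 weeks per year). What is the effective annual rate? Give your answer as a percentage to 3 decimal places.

EAR = (1 + 0.05946/52)^52 − 1.
= (1 + 0.001143)^52 − 1 = 1.061227 − 1 = 6.123%.

6.123%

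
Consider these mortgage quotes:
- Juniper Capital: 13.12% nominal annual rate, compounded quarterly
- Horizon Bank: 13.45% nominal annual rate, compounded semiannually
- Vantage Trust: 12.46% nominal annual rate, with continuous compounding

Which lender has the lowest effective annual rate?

Juniper Capital: (1 + 0.1312/4)^4 − 1 = 13.780%
Horizon Bank: (1 + 0.1345/2)^2 − 1 = 13.902%
Vantage Trust: e^0.1246 − 1 = 13.270%
The lowest effective annual rate is Vantage Trust at 13.270%.

Vantage Trust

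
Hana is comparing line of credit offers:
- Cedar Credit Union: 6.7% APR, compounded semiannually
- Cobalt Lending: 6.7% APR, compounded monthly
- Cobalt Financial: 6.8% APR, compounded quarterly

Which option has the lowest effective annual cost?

Cedar Credit Union

Cedar Credit Union: (1 + 0.067/2)^2 − 1 = 6.812%
Cobalt Lending: (1 + 0.067/12)^12 − 1 = 6.910%
Cobalt Financial: (1 + 0.068/4)^4 − 1 = 6.975%
The lowest effective annual rate is Cedar Credit Union at 6.812%.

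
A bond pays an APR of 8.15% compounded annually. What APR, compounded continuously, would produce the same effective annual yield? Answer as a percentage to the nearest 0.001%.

Compounded annually, EAR = nominal = 0.081500.
Equivalent continuous rate: r = ln(1 + 0.081500) = 0.078349 = 7.835%.

7.835%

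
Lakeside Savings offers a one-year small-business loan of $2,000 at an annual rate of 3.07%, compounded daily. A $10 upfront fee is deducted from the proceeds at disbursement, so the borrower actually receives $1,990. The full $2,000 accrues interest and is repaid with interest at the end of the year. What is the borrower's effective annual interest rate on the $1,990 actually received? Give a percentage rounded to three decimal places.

Amount owed after one year: 2,000 × (1 + 0.0307/365)^365 = 2,000 × 1.031175 = $2,062.35.
Effective rate on net proceeds: 2,062.35 / 1,990 − 1 = 0.036357 = 3.636%.

3.636%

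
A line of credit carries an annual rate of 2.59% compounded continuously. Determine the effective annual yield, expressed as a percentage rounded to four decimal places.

2.6238%

With continuous compounding, EAR = e^0.0259 − 1.
e^0.0259 = 1.026238, so EAR = 0.026238 = 2.6238%.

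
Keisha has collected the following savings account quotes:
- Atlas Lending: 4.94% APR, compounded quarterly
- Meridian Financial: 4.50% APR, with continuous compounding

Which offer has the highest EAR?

Atlas Lending: (1 + 0.0494/4)^4 − 1 = 5.032%
Meridian Financial: e^0.0450 − 1 = 4.603%
The highest effective annual rate is Atlas Lending at 5.032%.

Atlas Lending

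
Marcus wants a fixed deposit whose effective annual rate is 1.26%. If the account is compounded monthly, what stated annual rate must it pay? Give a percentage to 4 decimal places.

1.2528%

(1 + r/12)^12 − 1 = 0.0126, so 1 + r/12 = 1.0126^(1/12).
r/12 = 0.001044, so r = 0.012528 = 1.2528%.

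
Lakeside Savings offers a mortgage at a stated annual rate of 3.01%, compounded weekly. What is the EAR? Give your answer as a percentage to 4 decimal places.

3.0549%

EAR = (1 + 0.0301/52)^52 − 1.
= (1 + 0.000579)^52 − 1 = 1.030549 − 1 = 3.0549%.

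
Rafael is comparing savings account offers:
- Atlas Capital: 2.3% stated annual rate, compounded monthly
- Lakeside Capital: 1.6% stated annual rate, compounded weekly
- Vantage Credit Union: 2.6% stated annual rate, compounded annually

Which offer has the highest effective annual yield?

Atlas Capital: (1 + 0.023/12)^12 − 1 = 2.324%
Lakeside Capital: (1 + 0.016/52)^52 − 1 = 1.613%
Vantage Credit Union: compounded annually, EAR = 2.600%
The highest effective annual rate is Vantage Credit Union at 2.600%.

Vantage Credit Union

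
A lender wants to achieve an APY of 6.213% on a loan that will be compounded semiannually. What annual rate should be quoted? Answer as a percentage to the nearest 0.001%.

(1 + r/2)^2 − 1 = 0.06213, so 1 + r/2 = 1.06213^(1/2).
r/2 = 0.030597, so r = 0.061194 = 6.119%.

6.119%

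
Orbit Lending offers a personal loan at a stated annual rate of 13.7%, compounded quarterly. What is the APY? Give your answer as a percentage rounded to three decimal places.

EAR = (1 + 0.137/4)^4 − 1.
= 1.144200 − 1 = 14.420%.

14.420%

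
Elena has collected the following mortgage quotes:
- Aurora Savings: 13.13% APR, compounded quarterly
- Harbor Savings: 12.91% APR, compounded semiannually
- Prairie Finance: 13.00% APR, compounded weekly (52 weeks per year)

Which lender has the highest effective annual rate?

Aurora Savings: (1 + 0.1313/4)^4 − 1 = 13.791%
Harbor Savings: (1 + 0.1291/2)^2 − 1 = 13.327%
Prairie Finance: (1 + 0.1300/52)^52 − 1 = 13.864%
The highest effective annual rate is Prairie Finance at 13.864%.

Prairie Finance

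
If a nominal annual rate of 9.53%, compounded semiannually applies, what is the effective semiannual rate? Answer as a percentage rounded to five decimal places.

4.76500%

With a nominal annual rate compounded semiannually, the periodic rate is the nominal rate divided by 2.
i = 0.0953 / 2 = 0.0476500 = 4.76500%.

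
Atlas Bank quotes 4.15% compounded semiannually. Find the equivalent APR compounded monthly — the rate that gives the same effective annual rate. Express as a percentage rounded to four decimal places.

4.1146%

EAR = (1 + 0.0415/2)^2 − 1 = 0.041931.
Solve (1 + r/12)^12 = 1.041931: r/12 = 1.041931^(1/12) − 1 = 0.003429, so r = 0.041146 = 4.1146%.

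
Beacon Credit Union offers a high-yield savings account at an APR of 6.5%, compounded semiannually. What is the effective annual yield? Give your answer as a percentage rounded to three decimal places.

EAR = (1 + 0.065/2)^2 − 1.
= (1 + 0.032500)^2 − 1 = 1.066056 − 1 = 6.606%.

6.606%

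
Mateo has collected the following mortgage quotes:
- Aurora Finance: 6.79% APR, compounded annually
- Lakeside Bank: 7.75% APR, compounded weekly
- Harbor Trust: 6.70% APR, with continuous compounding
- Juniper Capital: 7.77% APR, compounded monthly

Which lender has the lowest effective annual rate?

Aurora Finance: compounded annually, EAR = 6.790%
Lakeside Bank: (1 + 0.0775/52)^52 − 1 = 8.052%
Harbor Trust: e^0.0670 − 1 = 6.930%
Juniper Capital: (1 + 0.0777/12)^12 − 1 = 8.053%
The lowest effective annual rate is Aurora Finance at 6.790%.

Aurora Finance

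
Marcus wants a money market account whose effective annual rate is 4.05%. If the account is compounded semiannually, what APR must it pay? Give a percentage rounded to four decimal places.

4.0098%

(1 + r/2)^2 − 1 = 0.0405, so 1 + r/2 = 1.0405^(1/2).
r/2 = 0.020049, so r = 0.040098 = 4.0098%.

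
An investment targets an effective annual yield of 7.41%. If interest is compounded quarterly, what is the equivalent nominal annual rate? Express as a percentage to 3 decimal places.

7.213%

(1 + r/4)^4 − 1 = 0.0741, so 1 + r/4 = 1.0741^(1/4).
r/4 = 0.018031, so r = 0.072126 = 7.213%.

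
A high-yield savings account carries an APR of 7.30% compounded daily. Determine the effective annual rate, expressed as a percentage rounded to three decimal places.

7.572%

EAR = (1 + 0.0730/365)^365 − 1.
= 1.075723 − 1 = 7.572%.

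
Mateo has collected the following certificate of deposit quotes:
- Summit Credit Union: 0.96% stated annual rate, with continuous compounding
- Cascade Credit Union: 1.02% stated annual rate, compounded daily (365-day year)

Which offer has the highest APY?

Summit Credit Union: e^0.0096 − 1 = 0.965%
Cascade Credit Union: (1 + 0.0102/365)^365 − 1 = 1.025%
The highest effective annual rate is Cascade Credit Union at 1.025%.

Cascade Credit Union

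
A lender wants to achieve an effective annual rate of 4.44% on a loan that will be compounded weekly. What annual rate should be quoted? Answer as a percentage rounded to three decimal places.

(1 + r/52)^52 − 1 = 0.0444, so 1 + r/52 = 1.0444^(1/52).
r/52 = 0.000836, so r = 0.043461 = 4.346%.

4.346%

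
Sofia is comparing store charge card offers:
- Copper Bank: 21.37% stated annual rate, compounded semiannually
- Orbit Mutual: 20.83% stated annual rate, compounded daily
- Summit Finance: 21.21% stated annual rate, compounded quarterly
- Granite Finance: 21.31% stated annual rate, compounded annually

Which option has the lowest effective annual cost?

Granite Finance

Copper Bank: (1 + 0.2137/2)^2 − 1 = 22.512%
Orbit Mutual: (1 + 0.2083/365)^365 − 1 = 23.151%
Summit Finance: (1 + 0.2121/4)^4 − 1 = 22.957%
Granite Finance: compounded annually, EAR = 21.310%
The lowest effective annual rate is Granite Finance at 21.310%.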